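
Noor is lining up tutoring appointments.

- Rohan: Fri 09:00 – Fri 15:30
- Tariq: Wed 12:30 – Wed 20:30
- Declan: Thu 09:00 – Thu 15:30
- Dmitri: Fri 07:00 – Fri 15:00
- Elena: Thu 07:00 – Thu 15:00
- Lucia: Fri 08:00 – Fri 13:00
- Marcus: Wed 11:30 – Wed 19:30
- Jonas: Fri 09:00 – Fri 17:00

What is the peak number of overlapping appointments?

Sort all start/end points and keep a running count:
Wed 11:30 start Marcus → 1
Wed 12:30 start Tariq → 2
Wed 19:30 end Marcus → 1
Wed 20:30 end Tariq → 0
Thu 07:00 start Elena → 1
Thu 09:00 start Declan → 2
Thu 15:00 end Elena → 1
Thu 15:30 end Declan → 0
Fri 07:00 start Dmitri → 1
Fri 08:00 start Lucia → 2
Fri 09:00 start Jonas → 3
Fri 09:00 start Rohan → 4
Fri 13:00 end Lucia → 3
Fri 15:00 end Dmitri → 2
Fri 15:30 end Rohan → 1
Fri 17:00 end Jonas → 0
Peak is 4, at Fri 09:00 (Dmitri, Jonas, Lucia, Rohan).

4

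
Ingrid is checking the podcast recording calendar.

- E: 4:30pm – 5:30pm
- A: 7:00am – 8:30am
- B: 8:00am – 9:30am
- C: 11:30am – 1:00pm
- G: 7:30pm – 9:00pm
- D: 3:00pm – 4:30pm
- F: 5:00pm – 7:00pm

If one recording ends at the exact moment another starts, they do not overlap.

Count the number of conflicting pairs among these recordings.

2

Sorted by start: A, B, C, D, E, F, G.
B starts before A ends → A and B overlap.
C starts after A ends, so nothing later overlaps A either.
C starts after B ends, so nothing later overlaps B either.
D starts after C ends, so nothing later overlaps C either.
E starts exactly when D ends (back-to-back, no overlap), so nothing later overlaps D either.
F starts before E ends → E and F overlap.
G starts after E ends.
G starts after F ends.
Overlapping pairs: A & B, E & F — 2 in total.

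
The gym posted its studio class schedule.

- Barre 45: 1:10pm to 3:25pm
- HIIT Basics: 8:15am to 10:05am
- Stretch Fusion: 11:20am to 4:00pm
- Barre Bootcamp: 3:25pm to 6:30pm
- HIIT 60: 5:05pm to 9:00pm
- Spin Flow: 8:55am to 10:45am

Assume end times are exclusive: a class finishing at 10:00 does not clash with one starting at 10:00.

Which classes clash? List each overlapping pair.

Sorted by start: HIIT Basics, Spin Flow, Stretch Fusion, Barre 45, Barre Bootcamp, HIIT 60.
Spin Flow starts before HIIT Basics ends → HIIT Basics and Spin Flow overlap.
Stretch Fusion starts after HIIT Basics ends, so HIIT Basics has no further overlaps.
Stretch Fusion starts after Spin Flow ends, so Spin Flow has no further overlaps.
Barre 45 starts before Stretch Fusion ends → Stretch Fusion and Barre 45 overlap.
Barre Bootcamp starts before Stretch Fusion ends → Stretch Fusion and Barre Bootcamp overlap.
HIIT 60 starts after Stretch Fusion ends.
Barre Bootcamp starts exactly when Barre 45 ends (back-to-back, no overlap), so Barre 45 has no further overlaps.
HIIT 60 starts before Barre Bootcamp ends → Barre Bootcamp and HIIT 60 overlap.

Barre 45 & Stretch Fusion, Barre Bootcamp & HIIT 60, Barre Bootcamp & Stretch Fusion, HIIT Basics & Spin Flow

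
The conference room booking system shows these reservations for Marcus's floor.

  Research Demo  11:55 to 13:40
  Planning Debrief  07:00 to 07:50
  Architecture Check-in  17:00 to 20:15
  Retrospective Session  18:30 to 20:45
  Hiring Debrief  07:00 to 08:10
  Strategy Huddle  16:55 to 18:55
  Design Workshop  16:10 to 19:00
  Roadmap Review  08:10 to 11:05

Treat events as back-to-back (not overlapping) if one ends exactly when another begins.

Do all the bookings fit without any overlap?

No

Sorted by start: Planning Debrief, Hiring Debrief, Roadmap Review, Research Demo, Design Workshop, Strategy Huddle, Architecture Check-in, Retrospective Session.
Hiring Debrief starts before Planning Debrief ends → Planning Debrief and Hiring Debrief overlap.
That's a conflict, so the schedule is not conflict-free.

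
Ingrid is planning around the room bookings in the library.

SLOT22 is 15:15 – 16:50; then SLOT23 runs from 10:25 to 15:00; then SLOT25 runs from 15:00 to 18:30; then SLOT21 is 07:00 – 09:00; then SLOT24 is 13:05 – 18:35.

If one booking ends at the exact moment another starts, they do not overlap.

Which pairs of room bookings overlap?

SLOT22 & SLOT24, SLOT22 & SLOT25, SLOT23 & SLOT24, SLOT24 & SLOT25

Sorted by start: SLOT21, SLOT23, SLOT24, SLOT25, SLOT22.
SLOT23 starts after SLOT21 ends — done with SLOT21.
SLOT24 starts before SLOT23 ends → SLOT23 and SLOT24 overlap.
SLOT25 starts exactly when SLOT23 ends (back-to-back, no overlap) — done with SLOT23.
SLOT25 starts before SLOT24 ends → SLOT24 and SLOT25 overlap.
SLOT22 starts before SLOT24 ends → SLOT24 and SLOT22 overlap.
SLOT22 starts before SLOT25 ends → SLOT25 and SLOT22 overlap.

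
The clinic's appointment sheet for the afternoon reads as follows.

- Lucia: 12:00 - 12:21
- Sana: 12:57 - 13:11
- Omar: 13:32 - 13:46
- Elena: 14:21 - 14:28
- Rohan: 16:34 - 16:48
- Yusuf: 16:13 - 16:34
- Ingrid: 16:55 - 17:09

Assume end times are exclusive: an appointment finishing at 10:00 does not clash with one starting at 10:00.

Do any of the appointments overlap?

Sorted by start: Lucia, Sana, Omar, Elena, Yusuf, Rohan, Ingrid.
Sana starts after Lucia ends, so nothing later overlaps Lucia either.
Omar starts after Sana ends, so nothing later overlaps Sana either.
Elena starts after Omar ends, so nothing later overlaps Omar either.
Yusuf starts after Elena ends, so nothing later overlaps Elena either.
Rohan starts exactly when Yusuf ends (back-to-back, no overlap), so nothing later overlaps Yusuf either.
Ingrid starts after Rohan ends.
Every pair is clear; the schedule has no overlaps.

No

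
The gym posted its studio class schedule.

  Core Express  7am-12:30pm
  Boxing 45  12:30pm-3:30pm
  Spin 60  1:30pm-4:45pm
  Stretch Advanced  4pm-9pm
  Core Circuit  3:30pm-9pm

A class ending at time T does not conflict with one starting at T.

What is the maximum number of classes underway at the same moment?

3

Walk through starts and ends in time order (an end at T is processed before a start at T):
7am start Core Express → 1
12:30pm end Core Express → 0
12:30pm start Boxing 45 → 1
1:30pm start Spin 60 → 2
3:30pm end Boxing 45 → 1
3:30pm start Core Circuit → 2
4pm start Stretch Advanced → 3
4:45pm end Spin 60 → 2
9pm end Core Circuit → 1
9pm end Stretch Advanced → 0
Peak is 3, at 4pm (Core Circuit, Spin 60, Stretch Advanced).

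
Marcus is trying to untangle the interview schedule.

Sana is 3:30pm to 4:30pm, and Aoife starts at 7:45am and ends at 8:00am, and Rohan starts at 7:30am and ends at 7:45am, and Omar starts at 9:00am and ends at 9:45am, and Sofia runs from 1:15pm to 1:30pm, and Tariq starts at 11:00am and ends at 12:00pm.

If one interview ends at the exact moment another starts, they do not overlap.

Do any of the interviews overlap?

No

Sorted by start: Rohan, Aoife, Omar, Tariq, Sofia, Sana.
Aoife starts exactly when Rohan ends (back-to-back, no overlap) — done with Rohan.
Omar starts after Aoife ends — done with Aoife.
Tariq starts after Omar ends — done with Omar.
Sofia starts after Tariq ends — done with Tariq.
Sana starts after Sofia ends.
Every pair is clear; the schedule has no overlaps.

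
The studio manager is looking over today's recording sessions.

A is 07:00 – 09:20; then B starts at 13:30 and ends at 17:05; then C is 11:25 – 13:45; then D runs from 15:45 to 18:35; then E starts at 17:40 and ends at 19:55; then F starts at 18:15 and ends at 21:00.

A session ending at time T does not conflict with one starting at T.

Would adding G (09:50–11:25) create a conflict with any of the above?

A: ends 09:20 at or before G starts 09:50 → clear.
C: starts 11:25 at or after G ends 11:25 → clear.
B: starts 13:30 at or after G ends 11:25 → clear.
D: starts 15:45 at or after G ends 11:25 → clear.
E: starts 17:40 at or after G ends 11:25 → clear.
F: starts 18:15 at or after G ends 11:25 → clear.

No — it doesn't clash with anything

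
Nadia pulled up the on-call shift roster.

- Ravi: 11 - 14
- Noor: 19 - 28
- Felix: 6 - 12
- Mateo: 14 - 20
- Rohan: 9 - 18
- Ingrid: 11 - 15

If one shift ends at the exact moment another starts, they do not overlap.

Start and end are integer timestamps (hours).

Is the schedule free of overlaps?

Sorted by start: Felix, Rohan, Ingrid, Ravi, Mateo, Noor.
Rohan starts before Felix ends → Felix and Rohan overlap.
That's a conflict, so the schedule is not conflict-free.

No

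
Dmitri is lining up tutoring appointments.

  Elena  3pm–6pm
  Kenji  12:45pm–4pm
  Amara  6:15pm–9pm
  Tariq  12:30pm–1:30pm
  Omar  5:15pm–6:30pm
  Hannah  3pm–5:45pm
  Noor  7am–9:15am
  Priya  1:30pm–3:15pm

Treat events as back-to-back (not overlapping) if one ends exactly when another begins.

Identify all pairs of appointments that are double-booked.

Amara & Omar, Elena & Hannah, Elena & Kenji, Elena & Omar, Elena & Priya, Hannah & Kenji, Hannah & Omar, Hannah & Priya, Kenji & Priya, Kenji & Tariq

Check each pair: they overlap iff neither finishes before the other starts.
Sorted by start: Noor, Tariq, Kenji, Priya, Hannah, Elena, Omar, Amara.
Tariq starts after Noor ends, so nothing later overlaps Noor either.
Kenji starts before Tariq ends → Tariq and Kenji overlap.
Priya starts exactly when Tariq ends (back-to-back, no overlap), so nothing later overlaps Tariq either.
Priya starts before Kenji ends → Kenji and Priya overlap.
Hannah starts before Kenji ends → Kenji and Hannah overlap.
Elena starts before Kenji ends → Kenji and Elena overlap.
Omar starts after Kenji ends, so nothing later overlaps Kenji either.
Hannah starts before Priya ends → Priya and Hannah overlap.
Elena starts before Priya ends → Priya and Elena overlap.
Omar starts after Priya ends, so nothing later overlaps Priya either.
Elena starts before Hannah ends → Hannah and Elena overlap.
Omar starts before Hannah ends → Hannah and Omar overlap.
Amara starts after Hannah ends.
Omar starts before Elena ends → Elena and Omar overlap.
Amara starts after Elena ends.
Amara starts before Omar ends → Omar and Amara overlap.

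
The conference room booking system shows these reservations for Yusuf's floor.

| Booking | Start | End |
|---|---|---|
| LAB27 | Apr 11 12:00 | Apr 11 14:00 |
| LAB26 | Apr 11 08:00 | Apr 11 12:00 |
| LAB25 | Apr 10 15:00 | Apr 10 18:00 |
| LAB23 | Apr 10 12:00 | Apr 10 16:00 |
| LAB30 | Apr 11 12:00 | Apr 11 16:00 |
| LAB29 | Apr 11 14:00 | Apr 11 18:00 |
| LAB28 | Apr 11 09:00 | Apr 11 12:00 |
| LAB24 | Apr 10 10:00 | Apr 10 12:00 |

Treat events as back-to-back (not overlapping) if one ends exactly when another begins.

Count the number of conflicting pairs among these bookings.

4

Sorted by start: LAB24, LAB23, LAB25, LAB26, LAB28, LAB27, LAB30, LAB29.
LAB23 starts exactly when LAB24 ends (back-to-back, no overlap), so LAB24 has no further overlaps.
LAB25 starts before LAB23 ends → LAB23 and LAB25 overlap.
LAB26 starts after LAB23 ends, so LAB23 has no further overlaps.
LAB26 starts after LAB25 ends, so LAB25 has no further overlaps.
LAB28 starts before LAB26 ends → LAB26 and LAB28 overlap.
LAB27 starts exactly when LAB26 ends (back-to-back, no overlap), so LAB26 has no further overlaps.
LAB27 starts exactly when LAB28 ends (back-to-back, no overlap), so LAB28 has no further overlaps.
LAB30 starts before LAB27 ends → LAB27 and LAB30 overlap.
LAB29 starts exactly when LAB27 ends (back-to-back, no overlap).
LAB29 starts before LAB30 ends → LAB30 and LAB29 overlap.
Overlapping pairs: LAB23 & LAB25, LAB26 & LAB28, LAB27 & LAB30, LAB29 & LAB30 — 4 in total.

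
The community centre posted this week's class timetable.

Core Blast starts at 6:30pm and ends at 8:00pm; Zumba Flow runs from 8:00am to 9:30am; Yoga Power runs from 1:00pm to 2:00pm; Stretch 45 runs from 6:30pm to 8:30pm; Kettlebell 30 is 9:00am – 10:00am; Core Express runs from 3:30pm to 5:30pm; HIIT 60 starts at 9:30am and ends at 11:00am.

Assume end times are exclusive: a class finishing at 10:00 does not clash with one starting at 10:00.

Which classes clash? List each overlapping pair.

Sorted by start: Zumba Flow, Kettlebell 30, HIIT 60, Yoga Power, Core Express, Core Blast, Stretch 45.
Kettlebell 30 starts before Zumba Flow ends → Zumba Flow and Kettlebell 30 overlap.
HIIT 60 starts exactly when Zumba Flow ends (back-to-back, no overlap), so Zumba Flow has no further overlaps.
HIIT 60 starts before Kettlebell 30 ends → Kettlebell 30 and HIIT 60 overlap.
Yoga Power starts after Kettlebell 30 ends, so Kettlebell 30 has no further overlaps.
Yoga Power starts after HIIT 60 ends, so HIIT 60 has no further overlaps.
Core Express starts after Yoga Power ends, so Yoga Power has no further overlaps.
Core Blast starts after Core Express ends, so Core Express has no further overlaps.
Stretch 45 starts before Core Blast ends → Core Blast and Stretch 45 overlap.

Core Blast & Stretch 45, HIIT 60 & Kettlebell 30, Kettlebell 30 & Zumba Flow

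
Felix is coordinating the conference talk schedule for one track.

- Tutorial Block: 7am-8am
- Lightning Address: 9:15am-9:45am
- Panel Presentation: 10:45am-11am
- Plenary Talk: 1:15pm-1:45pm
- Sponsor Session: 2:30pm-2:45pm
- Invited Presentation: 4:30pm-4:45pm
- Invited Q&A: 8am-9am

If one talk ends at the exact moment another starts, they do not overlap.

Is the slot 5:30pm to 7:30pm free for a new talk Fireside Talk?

Yes — the slot is free

Tutorial Block: ends 8am at or before Fireside Talk starts 5:30pm → clear.
Invited Q&A: ends 9am at or before Fireside Talk starts 5:30pm → clear.
Lightning Address: ends 9:45am at or before Fireside Talk starts 5:30pm → clear.
Panel Presentation: ends 11am at or before Fireside Talk starts 5:30pm → clear.
Plenary Talk: ends 1:45pm at or before Fireside Talk starts 5:30pm → clear.
Sponsor Session: ends 2:45pm at or before Fireside Talk starts 5:30pm → clear.
Invited Presentation: ends 4:45pm at or before Fireside Talk starts 5:30pm → clear.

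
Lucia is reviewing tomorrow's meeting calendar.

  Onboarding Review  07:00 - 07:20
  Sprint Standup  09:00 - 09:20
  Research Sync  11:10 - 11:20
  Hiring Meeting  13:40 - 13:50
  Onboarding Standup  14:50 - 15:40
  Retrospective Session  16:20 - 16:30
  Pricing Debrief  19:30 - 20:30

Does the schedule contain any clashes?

Two intervals overlap when each starts before the other ends.
Sorted by start: Onboarding Review, Sprint Standup, Research Sync, Hiring Meeting, Onboarding Standup, Retrospective Session, Pricing Debrief.
Sprint Standup starts after Onboarding Review ends, so nothing later overlaps Onboarding Review either.
Research Sync starts after Sprint Standup ends, so nothing later overlaps Sprint Standup either.
Hiring Meeting starts after Research Sync ends, so nothing later overlaps Research Sync either.
Onboarding Standup starts after Hiring Meeting ends, so nothing later overlaps Hiring Meeting either.
Retrospective Session starts after Onboarding Standup ends, so nothing later overlaps Onboarding Standup either.
Pricing Debrief starts after Retrospective Session ends.
Every pair is clear; the schedule has no overlaps.

No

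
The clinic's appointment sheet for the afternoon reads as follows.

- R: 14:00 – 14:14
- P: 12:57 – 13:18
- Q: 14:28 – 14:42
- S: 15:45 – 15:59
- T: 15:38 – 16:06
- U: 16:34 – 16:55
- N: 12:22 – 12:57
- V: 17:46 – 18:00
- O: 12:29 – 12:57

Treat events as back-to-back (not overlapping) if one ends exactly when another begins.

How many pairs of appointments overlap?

2

Check each pair: they overlap iff neither finishes before the other starts.
Sorted by start: N, O, P, R, Q, T, S, U, V.
O starts before N ends → N and O overlap.
P starts exactly when N ends (back-to-back, no overlap); N is clear from here.
P starts exactly when O ends (back-to-back, no overlap); O is clear from here.
R starts after P ends; P is clear from here.
Q starts after R ends; R is clear from here.
T starts after Q ends; Q is clear from here.
S starts before T ends → T and S overlap.
U starts after T ends; T is clear from here.
U starts after S ends; S is clear from here.
V starts after U ends.
Overlapping pairs: N & O, S & T — 2 in total.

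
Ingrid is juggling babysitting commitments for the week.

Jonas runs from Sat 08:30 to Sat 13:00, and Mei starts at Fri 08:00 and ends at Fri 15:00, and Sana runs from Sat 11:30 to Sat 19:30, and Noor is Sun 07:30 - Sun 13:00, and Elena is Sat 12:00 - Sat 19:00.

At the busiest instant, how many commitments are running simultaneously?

3

Walk through starts and ends in time order (an end at T is processed before a start at T):
Fri 08:00 start Mei → 1
Fri 15:00 end Mei → 0
Sat 08:30 start Jonas → 1
Sat 11:30 start Sana → 2
Sat 12:00 start Elena → 3
Sat 13:00 end Jonas → 2
Sat 19:00 end Elena → 1
Sat 19:30 end Sana → 0
Sun 07:30 start Noor → 1
Sun 13:00 end Noor → 0
Peak is 3, at Sat 12:00 (Elena, Jonas, Sana).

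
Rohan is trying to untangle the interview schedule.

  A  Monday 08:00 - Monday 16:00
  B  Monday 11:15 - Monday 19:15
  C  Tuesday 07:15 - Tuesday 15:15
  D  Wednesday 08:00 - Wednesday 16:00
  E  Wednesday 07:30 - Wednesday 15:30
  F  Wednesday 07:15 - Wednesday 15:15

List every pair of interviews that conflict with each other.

Sorted by start: A, B, C, F, E, D.
B starts before A ends → A and B overlap.
C starts after A ends; A is clear from here.
C starts after B ends; B is clear from here.
F starts after C ends; C is clear from here.
E starts before F ends → F and E overlap.
D starts before F ends → F and D overlap.
D starts before E ends → E and D overlap.

A & B, D & E, D & F, E & F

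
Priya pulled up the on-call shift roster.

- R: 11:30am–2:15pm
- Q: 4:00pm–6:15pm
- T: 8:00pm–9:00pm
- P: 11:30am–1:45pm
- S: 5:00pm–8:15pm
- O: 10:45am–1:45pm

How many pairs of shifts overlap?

Sorted by start: O, P, R, Q, S, T.
P starts before O ends → O and P overlap.
R starts before O ends → O and R overlap.
Q starts after O ends; O is clear from here.
R starts before P ends → P and R overlap.
Q starts after P ends; P is clear from here.
Q starts after R ends; R is clear from here.
S starts before Q ends → Q and S overlap.
T starts after Q ends.
T starts before S ends → S and T overlap.
Overlapping pairs: O & P, O & R, P & R, Q & S, S & T — 5 in total.

5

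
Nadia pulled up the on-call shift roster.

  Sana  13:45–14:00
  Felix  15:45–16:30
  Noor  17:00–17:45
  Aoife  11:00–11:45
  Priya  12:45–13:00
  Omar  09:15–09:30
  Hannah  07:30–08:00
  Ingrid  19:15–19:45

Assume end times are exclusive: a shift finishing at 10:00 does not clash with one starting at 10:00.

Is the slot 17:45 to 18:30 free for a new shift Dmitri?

Hannah: ends 08:00 at or before Dmitri starts 17:45 → clear.
Omar: ends 09:30 at or before Dmitri starts 17:45 → clear.
Aoife: ends 11:45 at or before Dmitri starts 17:45 → clear.
Priya: ends 13:00 at or before Dmitri starts 17:45 → clear.
Sana: ends 14:00 at or before Dmitri starts 17:45 → clear.
Felix: ends 16:30 at or before Dmitri starts 17:45 → clear.
Noor: ends 17:45 at or before Dmitri starts 17:45 → clear.
Ingrid: starts 19:15 at or after Dmitri ends 18:30 → clear.

Yes — the slot is free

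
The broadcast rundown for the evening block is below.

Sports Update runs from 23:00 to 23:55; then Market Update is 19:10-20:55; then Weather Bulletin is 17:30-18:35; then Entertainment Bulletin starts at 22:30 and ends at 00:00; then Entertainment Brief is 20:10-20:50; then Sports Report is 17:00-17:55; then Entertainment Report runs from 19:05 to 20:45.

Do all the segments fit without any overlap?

Sorted by start: Sports Report, Weather Bulletin, Entertainment Report, Market Update, Entertainment Brief, Entertainment Bulletin, Sports Update.
Weather Bulletin starts before Sports Report ends → Sports Report and Weather Bulletin overlap.
That's a conflict, so the schedule is not conflict-free.

No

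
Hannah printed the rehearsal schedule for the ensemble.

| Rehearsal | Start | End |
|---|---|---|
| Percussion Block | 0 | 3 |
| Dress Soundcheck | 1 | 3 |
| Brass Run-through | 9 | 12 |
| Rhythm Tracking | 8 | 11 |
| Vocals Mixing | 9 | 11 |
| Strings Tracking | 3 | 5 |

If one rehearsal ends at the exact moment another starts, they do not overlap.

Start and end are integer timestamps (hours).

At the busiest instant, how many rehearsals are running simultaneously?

3

Walk through starts and ends in time order (an end at T is processed before a start at T):
0 start Percussion Block → 1
1 start Dress Soundcheck → 2
3 end Dress Soundcheck → 1
3 end Percussion Block → 0
3 start Strings Tracking → 1
5 end Strings Tracking → 0
8 start Rhythm Tracking → 1
9 start Brass Run-through → 2
9 start Vocals Mixing → 3
11 end Rhythm Tracking → 2
11 end Vocals Mixing → 1
12 end Brass Run-through → 0
Peak is 3, at 9 (Brass Run-through, Rhythm Tracking, Vocals Mixing).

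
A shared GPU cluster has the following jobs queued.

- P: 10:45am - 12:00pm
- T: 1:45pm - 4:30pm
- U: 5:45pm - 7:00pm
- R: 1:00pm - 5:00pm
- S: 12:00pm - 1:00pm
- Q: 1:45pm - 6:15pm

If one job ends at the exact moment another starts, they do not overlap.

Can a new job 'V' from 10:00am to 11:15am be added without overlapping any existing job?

P: starts 10:45am before V ends 11:15am, and ends 12:00pm after V starts 10:00am → overlap.
S: starts 12:00pm at or after V ends 11:15am → clear.
R: starts 1:00pm at or after V ends 11:15am → clear.
Q: starts 1:45pm at or after V ends 11:15am → clear.
T: starts 1:45pm at or after V ends 11:15am → clear.
U: starts 5:45pm at or after V ends 11:15am → clear.
V overlaps P.

No — it overlaps P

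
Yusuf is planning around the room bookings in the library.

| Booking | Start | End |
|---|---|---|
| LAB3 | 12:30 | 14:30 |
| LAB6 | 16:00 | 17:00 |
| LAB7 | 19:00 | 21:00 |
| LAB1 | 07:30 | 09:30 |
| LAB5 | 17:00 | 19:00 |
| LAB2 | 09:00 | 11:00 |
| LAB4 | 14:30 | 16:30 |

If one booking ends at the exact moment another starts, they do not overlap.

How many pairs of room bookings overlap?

2

Sorted by start: LAB1, LAB2, LAB3, LAB4, LAB6, LAB5, LAB7.
LAB2 starts before LAB1 ends → LAB1 and LAB2 overlap.
LAB3 starts after LAB1 ends — done with LAB1.
LAB3 starts after LAB2 ends — done with LAB2.
LAB4 starts exactly when LAB3 ends (back-to-back, no overlap) — done with LAB3.
LAB6 starts before LAB4 ends → LAB4 and LAB6 overlap.
LAB5 starts after LAB4 ends — done with LAB4.
LAB5 starts exactly when LAB6 ends (back-to-back, no overlap) — done with LAB6.
LAB7 starts exactly when LAB5 ends (back-to-back, no overlap).
Overlapping pairs: LAB1 & LAB2, LAB4 & LAB6 — 2 in total.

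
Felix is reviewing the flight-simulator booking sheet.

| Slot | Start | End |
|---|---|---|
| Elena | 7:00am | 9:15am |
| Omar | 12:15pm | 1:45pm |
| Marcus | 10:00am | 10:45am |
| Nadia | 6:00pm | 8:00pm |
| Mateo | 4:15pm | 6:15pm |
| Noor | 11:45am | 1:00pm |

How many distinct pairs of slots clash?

Sorted by start: Elena, Marcus, Noor, Omar, Mateo, Nadia.
Marcus starts after Elena ends, so nothing later overlaps Elena either.
Noor starts after Marcus ends, so nothing later overlaps Marcus either.
Omar starts before Noor ends → Noor and Omar overlap.
Mateo starts after Noor ends, so nothing later overlaps Noor either.
Mateo starts after Omar ends, so nothing later overlaps Omar either.
Nadia starts before Mateo ends → Mateo and Nadia overlap.
Overlapping pairs: Mateo & Nadia, Noor & Omar — 2 in total.

2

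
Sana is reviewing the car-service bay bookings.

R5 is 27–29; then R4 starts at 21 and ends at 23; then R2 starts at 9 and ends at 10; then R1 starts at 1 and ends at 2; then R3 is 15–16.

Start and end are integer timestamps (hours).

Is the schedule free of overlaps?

Sorted by start: R1, R2, R3, R4, R5.
R2 starts after R1 ends, so R1 has no further overlaps.
R3 starts after R2 ends, so R2 has no further overlaps.
R4 starts after R3 ends, so R3 has no further overlaps.
R5 starts after R4 ends.
Every pair is clear; the schedule has no overlaps.

Yes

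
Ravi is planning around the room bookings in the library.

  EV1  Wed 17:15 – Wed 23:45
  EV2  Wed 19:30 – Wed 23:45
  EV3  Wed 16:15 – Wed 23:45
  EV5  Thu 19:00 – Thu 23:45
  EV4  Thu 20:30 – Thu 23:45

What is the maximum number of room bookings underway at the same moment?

Sort all start/end points and keep a running count:
Wed 16:15 start EV3 → 1
Wed 17:15 start EV1 → 2
Wed 19:30 start EV2 → 3
Wed 23:45 end EV1 → 2
Wed 23:45 end EV2 → 1
Wed 23:45 end EV3 → 0
Thu 19:00 start EV5 → 1
Thu 20:30 start EV4 → 2
Thu 23:45 end EV4 → 1
Thu 23:45 end EV5 → 0
Peak is 3, at Wed 19:30 (EV1, EV2, EV3).

3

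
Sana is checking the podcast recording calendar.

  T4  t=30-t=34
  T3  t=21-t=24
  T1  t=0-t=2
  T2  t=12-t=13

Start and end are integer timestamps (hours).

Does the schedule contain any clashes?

No

Sorted by start: T1, T2, T3, T4.
T2 starts after T1 ends; T1 is clear from here.
T3 starts after T2 ends; T2 is clear from here.
T4 starts after T3 ends.
Every pair is clear; the schedule has no overlaps.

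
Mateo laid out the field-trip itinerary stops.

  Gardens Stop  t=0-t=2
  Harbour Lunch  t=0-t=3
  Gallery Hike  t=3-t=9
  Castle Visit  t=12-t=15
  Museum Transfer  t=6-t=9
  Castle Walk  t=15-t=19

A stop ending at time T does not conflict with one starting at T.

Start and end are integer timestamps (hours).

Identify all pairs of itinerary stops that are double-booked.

Check each pair: they overlap iff neither finishes before the other starts.
Sorted by start: Gardens Stop, Harbour Lunch, Gallery Hike, Museum Transfer, Castle Visit, Castle Walk.
Harbour Lunch starts before Gardens Stop ends → Gardens Stop and Harbour Lunch overlap.
Gallery Hike starts after Gardens Stop ends; Gardens Stop is clear from here.
Gallery Hike starts exactly when Harbour Lunch ends (back-to-back, no overlap); Harbour Lunch is clear from here.
Museum Transfer starts before Gallery Hike ends → Gallery Hike and Museum Transfer overlap.
Castle Visit starts after Gallery Hike ends; Gallery Hike is clear from here.
Castle Visit starts after Museum Transfer ends; Museum Transfer is clear from here.
Castle Walk starts exactly when Castle Visit ends (back-to-back, no overlap).

Gallery Hike & Museum Transfer, Gardens Stop & Harbour Lunch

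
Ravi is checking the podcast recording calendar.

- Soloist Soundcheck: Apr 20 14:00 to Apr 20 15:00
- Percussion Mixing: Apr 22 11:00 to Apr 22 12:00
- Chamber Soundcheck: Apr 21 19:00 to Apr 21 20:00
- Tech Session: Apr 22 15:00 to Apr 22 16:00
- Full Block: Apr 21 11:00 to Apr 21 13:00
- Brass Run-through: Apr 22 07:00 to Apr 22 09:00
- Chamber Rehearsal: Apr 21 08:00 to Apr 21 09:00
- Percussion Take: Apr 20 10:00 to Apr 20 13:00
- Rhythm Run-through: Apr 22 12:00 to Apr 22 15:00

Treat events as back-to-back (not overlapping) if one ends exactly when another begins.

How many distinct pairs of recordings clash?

Two intervals overlap when each starts before the other ends.
Sorted by start: Percussion Take, Soloist Soundcheck, Chamber Rehearsal, Full Block, Chamber Soundcheck, Brass Run-through, Percussion Mixing, Rhythm Run-through, Tech Session.
Soloist Soundcheck starts after Percussion Take ends — done with Percussion Take.
Chamber Rehearsal starts after Soloist Soundcheck ends — done with Soloist Soundcheck.
Full Block starts after Chamber Rehearsal ends — done with Chamber Rehearsal.
Chamber Soundcheck starts after Full Block ends — done with Full Block.
Brass Run-through starts after Chamber Soundcheck ends — done with Chamber Soundcheck.
Percussion Mixing starts after Brass Run-through ends — done with Brass Run-through.
Rhythm Run-through starts exactly when Percussion Mixing ends (back-to-back, no overlap) — done with Percussion Mixing.
Tech Session starts exactly when Rhythm Run-through ends (back-to-back, no overlap).
No pair overlaps.

0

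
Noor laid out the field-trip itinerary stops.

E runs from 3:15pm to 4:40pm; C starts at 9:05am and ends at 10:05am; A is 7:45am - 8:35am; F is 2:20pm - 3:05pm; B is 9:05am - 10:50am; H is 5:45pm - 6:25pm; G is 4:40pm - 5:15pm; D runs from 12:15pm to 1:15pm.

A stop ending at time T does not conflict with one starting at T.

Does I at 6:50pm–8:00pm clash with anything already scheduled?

No — it doesn't clash with anything

A: ends 8:35am at or before I starts 6:50pm → clear.
B: ends 10:50am at or before I starts 6:50pm → clear.
C: ends 10:05am at or before I starts 6:50pm → clear.
D: ends 1:15pm at or before I starts 6:50pm → clear.
F: ends 3:05pm at or before I starts 6:50pm → clear.
E: ends 4:40pm at or before I starts 6:50pm → clear.
G: ends 5:15pm at or before I starts 6:50pm → clear.
H: ends 6:25pm at or before I starts 6:50pm → clear.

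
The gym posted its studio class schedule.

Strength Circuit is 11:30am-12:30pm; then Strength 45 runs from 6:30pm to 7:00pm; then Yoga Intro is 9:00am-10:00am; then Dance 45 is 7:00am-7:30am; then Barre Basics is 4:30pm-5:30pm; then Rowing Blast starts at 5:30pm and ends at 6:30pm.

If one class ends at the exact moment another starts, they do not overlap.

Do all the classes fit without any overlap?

Sorted by start: Dance 45, Yoga Intro, Strength Circuit, Barre Basics, Rowing Blast, Strength 45.
Yoga Intro starts after Dance 45 ends, so Dance 45 has no further overlaps.
Strength Circuit starts after Yoga Intro ends, so Yoga Intro has no further overlaps.
Barre Basics starts after Strength Circuit ends, so Strength Circuit has no further overlaps.
Rowing Blast starts exactly when Barre Basics ends (back-to-back, no overlap), so Barre Basics has no further overlaps.
Strength 45 starts exactly when Rowing Blast ends (back-to-back, no overlap).
Every pair is clear; the schedule has no overlaps.

Yes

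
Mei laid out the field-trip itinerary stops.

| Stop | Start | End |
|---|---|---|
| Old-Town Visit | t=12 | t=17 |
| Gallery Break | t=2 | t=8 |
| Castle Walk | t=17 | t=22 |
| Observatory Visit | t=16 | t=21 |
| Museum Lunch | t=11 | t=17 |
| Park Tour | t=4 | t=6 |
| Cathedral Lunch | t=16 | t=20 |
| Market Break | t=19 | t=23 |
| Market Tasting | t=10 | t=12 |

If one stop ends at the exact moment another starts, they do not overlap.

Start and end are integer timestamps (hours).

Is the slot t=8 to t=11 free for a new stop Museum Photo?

No — it overlaps Market Tasting

Gallery Break: ends t=8 at or before Museum Photo starts t=8 → clear.
Park Tour: ends t=6 at or before Museum Photo starts t=8 → clear.
Market Tasting: starts t=10 before Museum Photo ends t=11, and ends t=12 after Museum Photo starts t=8 → overlap.
Museum Lunch: starts t=11 at or after Museum Photo ends t=11 → clear.
Old-Town Visit: starts t=12 at or after Museum Photo ends t=11 → clear.
Cathedral Lunch: starts t=16 at or after Museum Photo ends t=11 → clear.
Observatory Visit: starts t=16 at or after Museum Photo ends t=11 → clear.
Castle Walk: starts t=17 at or after Museum Photo ends t=11 → clear.
Market Break: starts t=19 at or after Museum Photo ends t=11 → clear.
Museum Photo overlaps Market Tasting.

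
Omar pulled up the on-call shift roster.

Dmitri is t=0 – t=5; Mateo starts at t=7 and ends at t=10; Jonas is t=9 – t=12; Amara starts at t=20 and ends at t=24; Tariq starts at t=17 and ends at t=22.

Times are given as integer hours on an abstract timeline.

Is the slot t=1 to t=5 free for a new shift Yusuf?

Dmitri: starts t=0 before Yusuf ends t=5, and ends t=5 after Yusuf starts t=1 → overlap.
Mateo: starts t=7 at or after Yusuf ends t=5 → clear.
Jonas: starts t=9 at or after Yusuf ends t=5 → clear.
Tariq: starts t=17 at or after Yusuf ends t=5 → clear.
Amara: starts t=20 at or after Yusuf ends t=5 → clear.
Yusuf overlaps Dmitri.

No — it overlaps Dmitri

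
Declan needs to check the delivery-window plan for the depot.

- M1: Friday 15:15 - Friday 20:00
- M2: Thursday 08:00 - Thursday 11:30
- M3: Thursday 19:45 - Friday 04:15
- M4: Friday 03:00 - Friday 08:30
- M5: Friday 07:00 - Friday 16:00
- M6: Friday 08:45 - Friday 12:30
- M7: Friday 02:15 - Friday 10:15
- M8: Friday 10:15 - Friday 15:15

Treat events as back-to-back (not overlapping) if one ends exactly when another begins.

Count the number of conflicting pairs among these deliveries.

10

Sorted by start: M2, M3, M7, M4, M5, M6, M8, M1.
M3 starts after M2 ends, so nothing later overlaps M2 either.
M7 starts before M3 ends → M3 and M7 overlap.
M4 starts before M3 ends → M3 and M4 overlap.
M5 starts after M3 ends, so nothing later overlaps M3 either.
M4 starts before M7 ends → M7 and M4 overlap.
M5 starts before M7 ends → M7 and M5 overlap.
M6 starts before M7 ends → M7 and M6 overlap.
M8 starts exactly when M7 ends (back-to-back, no overlap), so nothing later overlaps M7 either.
M5 starts before M4 ends → M4 and M5 overlap.
M6 starts after M4 ends, so nothing later overlaps M4 either.
M6 starts before M5 ends → M5 and M6 overlap.
M8 starts before M5 ends → M5 and M8 overlap.
M1 starts before M5 ends → M5 and M1 overlap.
M8 starts before M6 ends → M6 and M8 overlap.
M1 starts after M6 ends.
M1 starts exactly when M8 ends (back-to-back, no overlap).
Overlapping pairs: M1 & M5, M3 & M4, M3 & M7, M4 & M5, M4 & M7, M5 & M6, M5 & M7, M5 & M8, M6 & M7, M6 & M8 — 10 in total.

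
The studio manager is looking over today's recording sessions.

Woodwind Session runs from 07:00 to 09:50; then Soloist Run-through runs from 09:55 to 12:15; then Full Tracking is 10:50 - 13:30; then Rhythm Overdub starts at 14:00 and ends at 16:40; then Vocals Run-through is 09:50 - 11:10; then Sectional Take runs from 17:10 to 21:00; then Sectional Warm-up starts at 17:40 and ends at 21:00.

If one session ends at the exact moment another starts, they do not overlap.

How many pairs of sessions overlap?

4

Sorted by start: Woodwind Session, Vocals Run-through, Soloist Run-through, Full Tracking, Rhythm Overdub, Sectional Take, Sectional Warm-up.
Vocals Run-through starts exactly when Woodwind Session ends (back-to-back, no overlap); Woodwind Session is clear from here.
Soloist Run-through starts before Vocals Run-through ends → Vocals Run-through and Soloist Run-through overlap.
Full Tracking starts before Vocals Run-through ends → Vocals Run-through and Full Tracking overlap.
Rhythm Overdub starts after Vocals Run-through ends; Vocals Run-through is clear from here.
Full Tracking starts before Soloist Run-through ends → Soloist Run-through and Full Tracking overlap.
Rhythm Overdub starts after Soloist Run-through ends; Soloist Run-through is clear from here.
Rhythm Overdub starts after Full Tracking ends; Full Tracking is clear from here.
Sectional Take starts after Rhythm Overdub ends; Rhythm Overdub is clear from here.
Sectional Warm-up starts before Sectional Take ends → Sectional Take and Sectional Warm-up overlap.
Overlapping pairs: Full Tracking & Soloist Run-through, Full Tracking & Vocals Run-through, Sectional Take & Sectional Warm-up, Soloist Run-through & Vocals Run-through — 4 in total.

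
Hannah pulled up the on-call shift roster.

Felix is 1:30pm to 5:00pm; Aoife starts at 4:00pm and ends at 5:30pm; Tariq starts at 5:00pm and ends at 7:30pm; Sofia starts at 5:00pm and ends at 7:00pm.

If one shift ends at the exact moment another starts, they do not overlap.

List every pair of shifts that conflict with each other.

Aoife & Felix, Aoife & Sofia, Aoife & Tariq, Sofia & Tariq

Sorted by start: Felix, Aoife, Tariq, Sofia.
Aoife starts before Felix ends → Felix and Aoife overlap.
Tariq starts exactly when Felix ends (back-to-back, no overlap), so nothing later overlaps Felix either.
Tariq starts before Aoife ends → Aoife and Tariq overlap.
Sofia starts before Aoife ends → Aoife and Sofia overlap.
Sofia starts before Tariq ends → Tariq and Sofia overlap.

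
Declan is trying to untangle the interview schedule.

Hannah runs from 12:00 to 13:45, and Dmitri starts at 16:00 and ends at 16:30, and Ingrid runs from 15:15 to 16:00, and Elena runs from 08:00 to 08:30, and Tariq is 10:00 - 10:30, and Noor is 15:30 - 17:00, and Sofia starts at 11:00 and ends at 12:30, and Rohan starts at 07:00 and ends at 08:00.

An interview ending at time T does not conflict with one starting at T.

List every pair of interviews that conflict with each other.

Dmitri & Noor, Hannah & Sofia, Ingrid & Noor

Sorted by start: Rohan, Elena, Tariq, Sofia, Hannah, Ingrid, Noor, Dmitri.
Elena starts exactly when Rohan ends (back-to-back, no overlap) — done with Rohan.
Tariq starts after Elena ends — done with Elena.
Sofia starts after Tariq ends — done with Tariq.
Hannah starts before Sofia ends → Sofia and Hannah overlap.
Ingrid starts after Sofia ends — done with Sofia.
Ingrid starts after Hannah ends — done with Hannah.
Noor starts before Ingrid ends → Ingrid and Noor overlap.
Dmitri starts exactly when Ingrid ends (back-to-back, no overlap).
Dmitri starts before Noor ends → Noor and Dmitri overlap.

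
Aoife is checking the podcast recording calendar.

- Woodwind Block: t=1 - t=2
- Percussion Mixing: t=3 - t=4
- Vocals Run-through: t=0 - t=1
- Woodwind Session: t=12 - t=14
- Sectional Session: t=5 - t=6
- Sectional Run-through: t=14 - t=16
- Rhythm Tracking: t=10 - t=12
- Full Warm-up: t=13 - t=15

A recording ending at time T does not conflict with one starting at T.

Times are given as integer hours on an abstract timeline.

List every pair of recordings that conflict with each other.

Sorted by start: Vocals Run-through, Woodwind Block, Percussion Mixing, Sectional Session, Rhythm Tracking, Woodwind Session, Full Warm-up, Sectional Run-through.
Woodwind Block starts exactly when Vocals Run-through ends (back-to-back, no overlap), so Vocals Run-through has no further overlaps.
Percussion Mixing starts after Woodwind Block ends, so Woodwind Block has no further overlaps.
Sectional Session starts after Percussion Mixing ends, so Percussion Mixing has no further overlaps.
Rhythm Tracking starts after Sectional Session ends, so Sectional Session has no further overlaps.
Woodwind Session starts exactly when Rhythm Tracking ends (back-to-back, no overlap), so Rhythm Tracking has no further overlaps.
Full Warm-up starts before Woodwind Session ends → Woodwind Session and Full Warm-up overlap.
Sectional Run-through starts exactly when Woodwind Session ends (back-to-back, no overlap).
Sectional Run-through starts before Full Warm-up ends → Full Warm-up and Sectional Run-through overlap.

Full Warm-up & Sectional Run-through, Full Warm-up & Woodwind Session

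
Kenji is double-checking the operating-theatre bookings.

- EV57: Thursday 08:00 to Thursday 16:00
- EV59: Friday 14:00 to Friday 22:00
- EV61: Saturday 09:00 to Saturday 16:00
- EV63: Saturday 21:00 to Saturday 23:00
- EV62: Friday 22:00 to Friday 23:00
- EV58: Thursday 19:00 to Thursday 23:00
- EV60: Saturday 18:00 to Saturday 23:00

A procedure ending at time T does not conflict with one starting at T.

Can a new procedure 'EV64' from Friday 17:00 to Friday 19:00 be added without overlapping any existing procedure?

EV57: ends Thursday 16:00 at or before EV64 starts Friday 17:00 → clear.
EV58: ends Thursday 23:00 at or before EV64 starts Friday 17:00 → clear.
EV59: starts Friday 14:00 before EV64 ends Friday 19:00, and ends Friday 22:00 after EV64 starts Friday 17:00 → overlap.
EV62: starts Friday 22:00 at or after EV64 ends Friday 19:00 → clear.
EV61: starts Saturday 09:00 at or after EV64 ends Friday 19:00 → clear.
EV60: starts Saturday 18:00 at or after EV64 ends Friday 19:00 → clear.
EV63: starts Saturday 21:00 at or after EV64 ends Friday 19:00 → clear.
EV64 overlaps EV59.

No — it overlaps EV59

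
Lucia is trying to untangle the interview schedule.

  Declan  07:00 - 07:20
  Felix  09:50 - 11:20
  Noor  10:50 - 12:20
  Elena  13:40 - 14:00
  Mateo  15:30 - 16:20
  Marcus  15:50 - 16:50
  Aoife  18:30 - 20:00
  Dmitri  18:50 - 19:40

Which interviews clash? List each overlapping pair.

Aoife & Dmitri, Felix & Noor, Marcus & Mateo

Two intervals overlap when each starts before the other ends.
Sorted by start: Declan, Felix, Noor, Elena, Mateo, Marcus, Aoife, Dmitri.
Felix starts after Declan ends — done with Declan.
Noor starts before Felix ends → Felix and Noor overlap.
Elena starts after Felix ends — done with Felix.
Elena starts after Noor ends — done with Noor.
Mateo starts after Elena ends — done with Elena.
Marcus starts before Mateo ends → Mateo and Marcus overlap.
Aoife starts after Mateo ends — done with Mateo.
Aoife starts after Marcus ends — done with Marcus.
Dmitri starts before Aoife ends → Aoife and Dmitri overlap.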